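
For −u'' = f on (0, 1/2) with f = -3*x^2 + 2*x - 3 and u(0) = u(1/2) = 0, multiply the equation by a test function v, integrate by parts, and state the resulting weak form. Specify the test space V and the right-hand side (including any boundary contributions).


V = H^1_0(0, 1/2) (so v(0) = v(1/2) = 0); weak form: ∫_0^1/2 u'v' dx = ∫_0^1/2 (-3*x^2 + 2*x - 3) v dx for all v ∈ V.

Multiply both sides by a test function v and integrate from 0 to 1/2:
  ∫_0^1/2 −u''(x) v(x) dx = ∫_0^1/2 f(x) v(x) dx.
Integrate the LHS by parts once:
  ∫_0^1/2 −u'' v dx = −[u'(x) v(x)]_0^1/2 + ∫_0^1/2 u'(x) v'(x) dx.
Thus ∫_0^1/2 u'(x) v'(x) dx = ∫_0^1/2 f(x) v(x) dx + [u'(x) v(x)]_0^1/2.
Choose V so that boundary terms are either known or forced to vanish.
u is Dirichlet: u(0) = u(1/2) = 0. Let V = H^1_0(0, 1/2); then v(0) = v(1/2) = 0, and [u' v]_0^1/2 = 0.
Weak formulation: find u (satisfying any essential BC) such that ∫_0^1/2 u'(x) v'(x) dx = ∫_0^1/2 f v dx for all v ∈ V.
Substituting f(x) = -3*x^2 + 2*x - 3, the right-hand side is ∫_0^1/2 (-3*x^2 + 2*x - 3) v dx.


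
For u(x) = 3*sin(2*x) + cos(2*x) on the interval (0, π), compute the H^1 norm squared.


||u||_{H^1(0,π)}^2 = 25*π

u'(x) = -2*sin(2*x) + 6*cos(2*x).
Expand u² and (u')² and integrate term by term on (0, π), using: for integers n ≥ 1, ∫_0^π sin²(nx) dx = ∫_0^π cos²(nx) dx = π/2; for n ≠ n', ∫_0^π sin(nx)sin(n'x) dx = ∫_0^π cos(nx)cos(n'x) dx = 0; and by product-to-sum, ∫_0^π sin(nx)cos(n'x) dx = ½∫_0^π [sin((n+n')x) + sin((n−n')x)] dx, which is 0 when n+n' is even and 2n/(n²−n'²) when n+n' is odd (it need not vanish on (0, π)).
  u² squared terms: (3)²·∫sin(2x)² dx = 9·π/2 = 9*π/2;  (1)²·∫cos(2x)² dx = 1·π/2 = π/2.
  u² cross terms: 2·(3)·(1)·∫sin(2x)·cos(2x) dx = 6·(0) = 0.
  So ∫_0^π u² dx = 9*π/2 + π/2 + 0 = 5*π.
  (u')² squared terms: (-2)²·∫sin(2x)² dx = 4·π/2 = 2*π;  (6)²·∫cos(2x)² dx = 36·π/2 = 18*π.
  (u')² cross terms: 2·(-2)·(6)·∫sin(2x)·cos(2x) dx = -24·(0) = 0.
  So ∫_0^π (u')² dx = 2*π + 18*π + 0 = 20*π.
||u||_{H^1}^2 = (5*π) + (20*π) = 25*π.


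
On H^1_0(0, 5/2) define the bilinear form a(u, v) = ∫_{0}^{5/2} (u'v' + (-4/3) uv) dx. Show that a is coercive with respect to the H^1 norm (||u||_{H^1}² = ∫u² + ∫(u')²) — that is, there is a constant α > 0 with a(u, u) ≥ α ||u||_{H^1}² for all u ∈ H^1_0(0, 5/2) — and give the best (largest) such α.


α = 4*(-25 + 3*π^2)/(3*(25 + 4*π^2))

Coercivity of a(·,·) on H^1_0(0, 5/2) means a(u, u) ≥ α ||u||_{H^1}² for every u ∈ H^1_0.
The interval has length L = 5/2, and Poincaré/coercivity depend only on L. Here a(u, u) = ∫(u')² + (-4/3)·∫u².
Here c = -4/3 < 0 with |c| < (π/L)² = 4*π^2/25, so coercivity still holds. The condition a(u,u) ≥ α||u||_{H^1}² reads (1−α)∫(u')² ≥ (α−c)∫u². Any admissible α is ≤ 1 (rapidly oscillating u have ∫u²/∫(u')² → 0), and α = 1 would force 0 ≥ (1−c)∫u², impossible since c < 1; so 1−α > 0. By the sharp Poincaré inequality on H^1_0 of an interval of length L, ∫(u')² ≥ (π/L)²∫u² with equality for the first sine mode sin(π(x−x₀)/L) (x₀ the left endpoint), so the inequality holds for all u iff (1−α)(π/L)² ≥ α − c, i.e. α ≤ ((π/L)² + c)/((π/L)² + 1) = (1 + c(L/π)²)/(1 + (L/π)²). (Direct route, valid since c ≤ 0: Poincaré gives c∫u² ≥ c(L/π)²∫(u')², so a(u,u) ≥ (1 + c(L/π)²)∫(u')², while ||u||_{H^1}² ≤ (1 + (L/π)²)∫(u')²; dividing yields the same α.) With (π/L)² = 4*π^2/25 and c = -4/3, the largest admissible constant is α = ((π/L)² + c)/((π/L)² + 1).
Simplifying, α = 4*(-25 + 3*π^2)/(3*(25 + 4*π^2)).


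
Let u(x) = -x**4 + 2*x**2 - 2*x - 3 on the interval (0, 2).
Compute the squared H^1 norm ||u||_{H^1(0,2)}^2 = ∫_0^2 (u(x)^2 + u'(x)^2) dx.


||u||_{H^1}^2 = 78598/315

The H^1 norm (squared) on an interval (0, L) is
  ||u||_{H^1}^2 = ∫_0^L u(x)^2 dx + ∫_0^L u'(x)^2 dx.
Compute u'(x) = -4*x**3 + 4*x - 2.
Then u(x)^2 = x**8 - 4*x**6 + 4*x**5 + 10*x**4 - 8*x**3 - 8*x**2 + 12*x + 9 and u'(x)^2 = 16*x**6 - 32*x**4 + 16*x**3 + 16*x**2 - 16*x + 4.
Integrate each monomial from 0 to 2 using ∫_0^2 c·x^n dx = c·2^(n+1)/(n+1):
  ∫_0^2 u(x)^2 dx = ∫_0^2 (x^8 - 4*x^6 + 4*x^5 + 10*x^4 - 8*x^3 - 8*x^2 + 12*x + 9) dx. Term by term:
    ∫_0^2 x^8 dx = 512/9;  ∫_0^2 -4*x^6 dx = -512/7;  ∫_0^2 4*x^5 dx = 128/3;
    ∫_0^2 10*x^4 dx = 64;  ∫_0^2 -8*x^3 dx = -32;  ∫_0^2 -8*x^2 dx = -64/3;
    ∫_0^2 12*x dx = 24;  ∫_0^2 9 dx = 18.
  Sum: 512/9 − 512/7 + 128/3 + 64 − 32 − 64/3 + 24 + 18 = 4982/63.
  ∫_0^2 u'(x)^2 dx = ∫_0^2 (16*x^6 - 32*x^4 + 16*x^3 + 16*x^2 - 16*x + 4) dx. Term by term:
    ∫_0^2 16*x^6 dx = 2048/7;  ∫_0^2 -32*x^4 dx = -1024/5;  ∫_0^2 16*x^3 dx = 64;
    ∫_0^2 16*x^2 dx = 128/3;  ∫_0^2 -16*x dx = -32;  ∫_0^2 4 dx = 8.
  Sum: 2048/7 − 1024/5 + 64 + 128/3 − 32 + 8 = 17896/105.
Adding: ||u||_{H^1}^2 = 4982/63 + 17896/105 = 78598/315.


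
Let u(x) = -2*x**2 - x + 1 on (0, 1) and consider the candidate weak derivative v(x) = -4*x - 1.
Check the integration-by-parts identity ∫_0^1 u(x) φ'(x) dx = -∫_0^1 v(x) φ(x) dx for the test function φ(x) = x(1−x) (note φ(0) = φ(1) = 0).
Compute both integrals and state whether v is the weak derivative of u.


LHS = 1/2, RHS = 1/2. Yes, v = u' weakly.

u(x) = -2*x**2 - x + 1, classical derivative u'(x) = -4*x - 1.
φ(x) = x(1−x), so φ'(x) = 1 - 2*x.
Note φ(0) = φ(1) = 0, so the boundary term u·φ vanishes.
LHS = ∫_0^1 u(x) φ'(x) dx = ∫_0^1 (4*x^3 - 3*x + 1) dx. Term by term:
  ∫_0^1 4*x^3 dx = 1;  ∫_0^1 -3*x dx = -3/2;  ∫_0^1 1 dx = 1.
Sum: 1 − 3/2 + 1 = 1/2.
So LHS = 1/2.
∫_0^1 v(x) φ(x) dx = ∫_0^1 (4*x^3 - 3*x^2 - x) dx. Term by term:
  ∫_0^1 4*x^3 dx = 1;  ∫_0^1 -3*x^2 dx = -1;  ∫_0^1 -x dx = -1/2.
Sum: 1 − 1 − 1/2 = -1/2.
So RHS = -∫_0^1 v(x) φ(x) dx = 1/2.
LHS = RHS, so the identity holds for this test φ.
Moreover u is smooth here and v(x) = u'(x) = -4*x - 1 pointwise, so the identity holds for every test function. Hence v is the weak derivative of u.


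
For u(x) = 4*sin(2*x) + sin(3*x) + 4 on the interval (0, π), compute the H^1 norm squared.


||u||_{H^1(0,π)}^2 = 16/3 + 61*π

u'(x) = 8*cos(2*x) + 3*cos(3*x).
Expand u² and (u')² and integrate term by term on (0, π), using: for integers n ≥ 1, ∫_0^π sin²(nx) dx = ∫_0^π cos²(nx) dx = π/2; for n ≠ n', ∫_0^π sin(nx)sin(n'x) dx = ∫_0^π cos(nx)cos(n'x) dx = 0; and by product-to-sum, ∫_0^π sin(nx)cos(n'x) dx = ½∫_0^π [sin((n+n')x) + sin((n−n')x)] dx, which is 0 when n+n' is even and 2n/(n²−n'²) when n+n' is odd (it need not vanish on (0, π)). For the constant mode: ∫_0^π 1 dx = π, ∫_0^π cos(nx) dx = 0, ∫_0^π sin(nx) dx = (1−(−1)^n)/n.
  u² squared terms: (4)²·∫1 dx = 16·π = 16*π;  (4)²·∫sin(2x)² dx = 16·π/2 = 8*π;  (1)²·∫sin(3x)² dx = 1·π/2 = π/2.
  u² cross terms: 2·(4)·(4)·∫1·sin(2x) dx = 32·(0) = 0;  2·(4)·(1)·∫1·sin(3x) dx = 8·(2/3) = 16/3;  2·(4)·(1)·∫sin(2x)·sin(3x) dx = 8·(0) = 0.
  So ∫_0^π u² dx = 16*π + 8*π + π/2 + 0 + 16/3 + 0 = 16/3 + 49*π/2.
  (u')² squared terms: (3)²·∫cos(3x)² dx = 9·π/2 = 9*π/2;  (8)²·∫cos(2x)² dx = 64·π/2 = 32*π.
  (u')² cross terms: 2·(3)·(8)·∫cos(3x)·cos(2x) dx = 48·(0) = 0.
  So ∫_0^π (u')² dx = 9*π/2 + 32*π + 0 = 73*π/2.
||u||_{H^1}^2 = (16/3 + 49*π/2) + (73*π/2) = 16/3 + 61*π.


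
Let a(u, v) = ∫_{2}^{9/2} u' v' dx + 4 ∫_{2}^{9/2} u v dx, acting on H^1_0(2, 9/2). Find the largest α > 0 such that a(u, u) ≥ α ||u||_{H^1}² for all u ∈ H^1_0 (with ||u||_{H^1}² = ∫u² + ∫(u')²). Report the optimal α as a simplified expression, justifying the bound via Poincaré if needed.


α = 1

Coercivity of a(·,·) on H^1_0(2, 9/2) means a(u, u) ≥ α ||u||_{H^1}² for every u ∈ H^1_0.
The interval has length L = 5/2, and Poincaré/coercivity depend only on L. Here a(u, u) = ∫(u')² + (4)·∫u².
Here c = 4 ≥ 1, so a(u,u) = ∫(u')² + c∫u² ≥ ∫(u')² + ∫u² = ||u||_{H^1}², i.e. α = 1 works. No larger α is possible: a(u,u) ≥ α||u||_{H^1}² means (1−α)∫(u')² ≥ (α−c)∫u², and for the modes u_n = sin(nπ(x−x₀)/L) (x₀ the left endpoint) one has ∫u_n²/∫(u_n')² = (L/(nπ))² → 0, so a(u_n,u_n)/||u_n||_{H^1}² → 1. Hence the optimal constant is α = 1.
Therefore α = 1.


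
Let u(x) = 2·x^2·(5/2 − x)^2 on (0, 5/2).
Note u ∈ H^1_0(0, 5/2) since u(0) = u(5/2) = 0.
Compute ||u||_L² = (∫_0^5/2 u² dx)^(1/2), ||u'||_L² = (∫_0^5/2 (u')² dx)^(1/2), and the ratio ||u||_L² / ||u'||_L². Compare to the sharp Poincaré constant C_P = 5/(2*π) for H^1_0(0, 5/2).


||u||_L² / ||u'||_L² = 5*sqrt(3)/12 < C_P = 5/(2*π).

u(x) = 2·x^2·(5/2 − x)^2, so u'(x) = x*(2*x - 5)*(4*x - 5).
u(x) = 2·x^2·(5/2 − x)^2 vanishes at x = 0 and x = 5/2, so u ∈ H^1_0(0, 5/2). Differentiate via the product rule and integrate the resulting polynomials term by term.
  ∫_0^5/2 u² dx = ∫_0^5/2 (4*x^8 - 40*x^7 + 150*x^6 - 250*x^5 + 625*x^4/4) dx. Term by term:
    ∫_0^5/2 4*x^8 dx = 1953125/1152;  ∫_0^5/2 -40*x^7 dx = -1953125/256;  ∫_0^5/2 150*x^6 dx = 5859375/448;
    ∫_0^5/2 -250*x^5 dx = -1953125/192;  ∫_0^5/2 625*x^4/4 dx = 390625/128.
  Sum: 1953125/1152 − 1953125/256 + 5859375/448 − 1953125/192 + 390625/128 = 390625/16128.
  ∫_0^5/2 (u')² dx = ∫_0^5/2 (64*x^6 - 480*x^5 + 1300*x^4 - 1500*x^3 + 625*x^2) dx. Term by term:
    ∫_0^5/2 64*x^6 dx = 78125/14;  ∫_0^5/2 -480*x^5 dx = -78125/4;  ∫_0^5/2 1300*x^4 dx = 203125/8;
    ∫_0^5/2 -1500*x^3 dx = -234375/16;  ∫_0^5/2 625*x^2 dx = 78125/24.
  Sum: 78125/14 − 78125/4 + 203125/8 − 234375/16 + 78125/24 = 15625/336.
∫_0^5/2 u² dx = 390625/16128, so ||u||_L² = 625*sqrt(7)/336.
∫_0^5/2 (u')² dx = 15625/336, so ||u'||_L² = 125*sqrt(21)/84.
Ratio ||u||_L² / ||u'||_L² = 5*sqrt(3)/12.
Sharp Poincaré constant on H^1_0(0, 5/2) is C_P = L/π = 5/(2*π), achieved by sin(2*π/5·x).
A polynomial bump cannot attain the sharp Poincaré constant (only the first sine eigenfunction does), so the ratio is strictly less than C_P, consistent with ||u||_L² ≤ C_P ||u'||_L².


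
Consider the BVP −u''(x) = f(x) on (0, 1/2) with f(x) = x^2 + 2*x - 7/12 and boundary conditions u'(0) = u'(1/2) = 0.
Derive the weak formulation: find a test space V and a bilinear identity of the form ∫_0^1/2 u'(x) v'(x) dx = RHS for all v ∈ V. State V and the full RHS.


V = H^1(0, 1/2) (no boundary constraint on v; u is determined up to an additive constant); weak form: ∫_0^1/2 u'v' dx = ∫_0^1/2 (x^2 + 2*x - 7/12) v dx for all v ∈ V.

Multiply both sides by a test function v and integrate from 0 to 1/2:
  ∫_0^1/2 −u''(x) v(x) dx = ∫_0^1/2 f(x) v(x) dx.
Integrate the LHS by parts once:
  ∫_0^1/2 −u'' v dx = −[u'(x) v(x)]_0^1/2 + ∫_0^1/2 u'(x) v'(x) dx.
Thus ∫_0^1/2 u'(x) v'(x) dx = ∫_0^1/2 f(x) v(x) dx + [u'(x) v(x)]_0^1/2.
Choose V so that boundary terms are either known or forced to vanish.
u has homogeneous Neumann: u'(0) = u'(1/2) = 0. So [u' v]_0^1/2 = 0·v(1/2) − 0·v(0) = 0 for any v; take V = H^1(0, 1/2).
Weak formulation: find u (satisfying any essential BC) such that ∫_0^1/2 u'(x) v'(x) dx = ∫_0^1/2 f v dx for all v ∈ V (homogeneous Neumann, so boundary terms vanish).
Substituting f(x) = x^2 + 2*x - 7/12, the right-hand side is ∫_0^1/2 (x^2 + 2*x - 7/12) v dx.
Compatibility check (pure Neumann): taking v ≡ 1 ∈ V gives 0 = ∫_0^1/2 f dx + (0) − (0), i.e. ∫_0^1/2 f dx must equal u'(0) − u'(1/2) = 0. Indeed ∫_0^1/2 (x^2 + 2*x - 7/12) dx = 0, so the data are compatible. The solution is then unique only up to an additive constant (fix it e.g. by requiring ∫_0^1/2 u dx = 0).


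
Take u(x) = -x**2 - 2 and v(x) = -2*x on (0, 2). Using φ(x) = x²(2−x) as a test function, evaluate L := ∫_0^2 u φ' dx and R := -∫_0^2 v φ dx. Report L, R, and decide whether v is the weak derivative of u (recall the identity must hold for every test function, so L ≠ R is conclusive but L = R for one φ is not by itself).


LHS = 16/5, RHS = 16/5. Yes, v = u' weakly.

u(x) = -x**2 - 2, classical derivative u'(x) = -2*x.
φ(x) = x²(2−x), so φ'(x) = x*(4 - 3*x).
Note φ(0) = φ(2) = 0, so the boundary term u·φ vanishes.
LHS = ∫_0^2 u(x) φ'(x) dx = ∫_0^2 (3*x^4 - 4*x^3 + 6*x^2 - 8*x) dx. Term by term:
  ∫_0^2 3*x^4 dx = 96/5;  ∫_0^2 -4*x^3 dx = -16;  ∫_0^2 6*x^2 dx = 16;
  ∫_0^2 -8*x dx = -16.
Sum: 96/5 − 16 + 16 − 16 = 16/5.
So LHS = 16/5.
∫_0^2 v(x) φ(x) dx = ∫_0^2 (2*x^4 - 4*x^3) dx. Term by term:
  ∫_0^2 2*x^4 dx = 64/5;  ∫_0^2 -4*x^3 dx = -16.
Sum: 64/5 − 16 = -16/5.
So RHS = -∫_0^2 v(x) φ(x) dx = 16/5.
LHS = RHS, so the identity holds for this test φ.
Moreover u is smooth here and v(x) = u'(x) = -2*x pointwise, so the identity holds for every test function. Hence v is the weak derivative of u.


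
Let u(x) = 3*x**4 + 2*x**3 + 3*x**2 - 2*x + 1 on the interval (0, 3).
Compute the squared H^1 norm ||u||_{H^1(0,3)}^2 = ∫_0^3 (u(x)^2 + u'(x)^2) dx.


||u||_{H^1}^2 = 7586799/70

The H^1 norm (squared) on an interval (0, L) is
  ||u||_{H^1}^2 = ∫_0^L u(x)^2 dx + ∫_0^L u'(x)^2 dx.
Compute u'(x) = 12*x**3 + 6*x**2 + 6*x - 2.
Then u(x)^2 = 9*x**8 + 12*x**7 + 22*x**6 + 7*x**4 - 8*x**3 + 10*x**2 - 4*x + 1 and u'(x)^2 = 144*x**6 + 144*x**5 + 180*x**4 + 24*x**3 + 12*x**2 - 24*x + 4.
Integrate each monomial from 0 to 3 using ∫_0^3 c·x^n dx = c·3^(n+1)/(n+1):
  ∫_0^3 u(x)^2 dx = ∫_0^3 (9*x^8 + 12*x^7 + 22*x^6 + 7*x^4 - 8*x^3 + 10*x^2 - 4*x + 1) dx. Term by term:
    ∫_0^3 9*x^8 dx = 19683;  ∫_0^3 12*x^7 dx = 19683/2;  ∫_0^3 22*x^6 dx = 48114/7;
    ∫_0^3 7*x^4 dx = 1701/5;  ∫_0^3 -8*x^3 dx = -162;  ∫_0^3 10*x^2 dx = 90;
    ∫_0^3 -4*x dx = -18;  ∫_0^3 1 dx = 3.
  Sum: 19683 + 19683/2 + 48114/7 + 1701/5 − 162 + 90 − 18 + 3 = 2565579/70.
  ∫_0^3 u'(x)^2 dx = ∫_0^3 (144*x^6 + 144*x^5 + 180*x^4 + 24*x^3 + 12*x^2 - 24*x + 4) dx. Term by term:
    ∫_0^3 144*x^6 dx = 314928/7;  ∫_0^3 144*x^5 dx = 17496;  ∫_0^3 180*x^4 dx = 8748;
    ∫_0^3 24*x^3 dx = 486;  ∫_0^3 12*x^2 dx = 108;  ∫_0^3 -24*x dx = -108;
    ∫_0^3 4 dx = 12.
  Sum: 314928/7 + 17496 + 8748 + 486 + 108 − 108 + 12 = 502122/7.
Adding: ||u||_{H^1}^2 = 2565579/70 + 502122/7 = 7586799/70.


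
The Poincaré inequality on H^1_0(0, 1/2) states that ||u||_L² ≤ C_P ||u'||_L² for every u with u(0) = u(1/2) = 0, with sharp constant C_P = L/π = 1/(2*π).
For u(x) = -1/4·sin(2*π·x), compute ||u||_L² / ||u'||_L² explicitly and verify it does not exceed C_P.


||u||_L² / ||u'||_L² = 1/(2*π) = C_P.

u(x) = -1/4·sin(2*π·x), so u'(x) = -π*cos(2*π*x)/2.
Writing u(x) = A·sin(kπx/L) with A = -1/4 and k = 1, use ∫_0^L sin²(kπx/L) dx = L/2 and ∫_0^L cos²(kπx/L) dx = L/2.
u² = 1/16·sin²(2*π·x) and (u')² = π^2/4·cos²(2*π·x), and each of sin², cos² integrates to L/2 = 1/4 over (0, 1/2).
∫_0^1/2 u² dx = 1/64, so ||u||_L² = 1/8.
∫_0^1/2 (u')² dx = π^2/16, so ||u'||_L² = π/4.
Ratio ||u||_L² / ||u'||_L² = 1/(2*π).
Sharp Poincaré constant on H^1_0(0, 1/2) is C_P = L/π = 1/(2*π), achieved by sin(2*π·x).
This is the k = 1 eigenfunction (up to amplitude), so the ratio equals the sharp Poincaré constant exactly.


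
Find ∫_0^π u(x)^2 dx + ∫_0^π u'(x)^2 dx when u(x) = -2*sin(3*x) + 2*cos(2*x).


||u||_{H^1(0,π)}^2 = -48 + 30*π

u'(x) = -4*sin(2*x) - 6*cos(3*x).
Expand u² and (u')² and integrate term by term on (0, π), using: for integers n ≥ 1, ∫_0^π sin²(nx) dx = ∫_0^π cos²(nx) dx = π/2; for n ≠ n', ∫_0^π sin(nx)sin(n'x) dx = ∫_0^π cos(nx)cos(n'x) dx = 0; and by product-to-sum, ∫_0^π sin(nx)cos(n'x) dx = ½∫_0^π [sin((n+n')x) + sin((n−n')x)] dx, which is 0 when n+n' is even and 2n/(n²−n'²) when n+n' is odd (it need not vanish on (0, π)).
  u² squared terms: (-2)²·∫sin(3x)² dx = 4·π/2 = 2*π;  (2)²·∫cos(2x)² dx = 4·π/2 = 2*π.
  u² cross terms: 2·(-2)·(2)·∫sin(3x)·cos(2x) dx = -8·(6/5) = -48/5.
  So ∫_0^π u² dx = 2*π + 2*π − 48/5 = -48/5 + 4*π.
  (u')² squared terms: (-6)²·∫cos(3x)² dx = 36·π/2 = 18*π;  (-4)²·∫sin(2x)² dx = 16·π/2 = 8*π.
  (u')² cross terms: 2·(-6)·(-4)·∫cos(3x)·sin(2x) dx = 48·(-4/5) = -192/5.
  So ∫_0^π (u')² dx = 18*π + 8*π − 192/5 = -192/5 + 26*π.
||u||_{H^1}^2 = (-48/5 + 4*π) + (-192/5 + 26*π) = -48 + 30*π.


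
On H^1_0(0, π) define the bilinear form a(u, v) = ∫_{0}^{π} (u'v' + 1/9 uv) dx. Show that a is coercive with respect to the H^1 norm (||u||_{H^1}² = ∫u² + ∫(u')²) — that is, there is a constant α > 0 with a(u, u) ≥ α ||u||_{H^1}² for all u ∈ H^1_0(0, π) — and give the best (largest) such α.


α = 5/9

Coercivity of a(·,·) on H^1_0(0, π) means a(u, u) ≥ α ||u||_{H^1}² for every u ∈ H^1_0.
The interval has length L = π, and Poincaré/coercivity depend only on L. Here a(u, u) = ∫(u')² + (1/9)·∫u².
Here 0 < c = 1/9 < 1. The condition a(u,u) ≥ α||u||_{H^1}² reads (1−α)∫(u')² ≥ (α−c)∫u². Any admissible α is ≤ 1 (rapidly oscillating u have ∫u²/∫(u')² → 0), and α = 1 would force 0 ≥ (1−c)∫u², impossible since c < 1; so 1−α > 0. By the sharp Poincaré inequality on H^1_0 of an interval of length L, ∫(u')² ≥ (π/L)²∫u² with equality for the first sine mode sin(π(x−x₀)/L) (x₀ the left endpoint), so the inequality holds for all u iff (1−α)(π/L)² ≥ α − c, i.e. α ≤ ((π/L)² + c)/((π/L)² + 1) = (1 + c(L/π)²)/(1 + (L/π)²). With (π/L)² = 1 and c = 1/9, the largest admissible constant is α = ((π/L)² + c)/((π/L)² + 1).
Simplifying, α = 5/9.


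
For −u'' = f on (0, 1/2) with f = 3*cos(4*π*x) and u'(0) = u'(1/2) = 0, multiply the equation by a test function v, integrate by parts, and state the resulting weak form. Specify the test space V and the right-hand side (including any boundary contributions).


V = H^1(0, 1/2) (no boundary constraint on v; u is determined up to an additive constant); weak form: ∫_0^1/2 u'v' dx = ∫_0^1/2 (3*cos(4*π*x)) v dx for all v ∈ V.

Multiply both sides by a test function v and integrate from 0 to 1/2:
  ∫_0^1/2 −u''(x) v(x) dx = ∫_0^1/2 f(x) v(x) dx.
Integrate the LHS by parts once:
  ∫_0^1/2 −u'' v dx = −[u'(x) v(x)]_0^1/2 + ∫_0^1/2 u'(x) v'(x) dx.
Thus ∫_0^1/2 u'(x) v'(x) dx = ∫_0^1/2 f(x) v(x) dx + [u'(x) v(x)]_0^1/2.
Choose V so that boundary terms are either known or forced to vanish.
u has homogeneous Neumann: u'(0) = u'(1/2) = 0. So [u' v]_0^1/2 = 0·v(1/2) − 0·v(0) = 0 for any v; take V = H^1(0, 1/2).
Weak formulation: find u (satisfying any essential BC) such that ∫_0^1/2 u'(x) v'(x) dx = ∫_0^1/2 f v dx for all v ∈ V (homogeneous Neumann, so boundary terms vanish).
Substituting f(x) = 3*cos(4*π*x), the right-hand side is ∫_0^1/2 (3*cos(4*π*x)) v dx.
Compatibility check (pure Neumann): taking v ≡ 1 ∈ V gives 0 = ∫_0^1/2 f dx + (0) − (0), i.e. ∫_0^1/2 f dx must equal u'(0) − u'(1/2) = 0. Indeed ∫_0^1/2 (3*cos(4*π*x)) dx = 0, so the data are compatible. The solution is then unique only up to an additive constant (fix it e.g. by requiring ∫_0^1/2 u dx = 0).


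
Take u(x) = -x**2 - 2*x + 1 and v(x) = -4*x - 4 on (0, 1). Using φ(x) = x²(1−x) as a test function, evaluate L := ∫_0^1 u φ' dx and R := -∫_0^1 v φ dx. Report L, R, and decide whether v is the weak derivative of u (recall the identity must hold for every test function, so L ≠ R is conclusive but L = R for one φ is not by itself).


LHS = 4/15, RHS = 8/15. No, v is not the weak derivative of u.

u(x) = -x**2 - 2*x + 1, classical derivative u'(x) = -2*x - 2.
φ(x) = x²(1−x), so φ'(x) = x*(2 - 3*x).
Note φ(0) = φ(1) = 0, so the boundary term u·φ vanishes.
LHS = ∫_0^1 u(x) φ'(x) dx = ∫_0^1 (3*x^4 + 4*x^3 - 7*x^2 + 2*x) dx. Term by term:
  ∫_0^1 3*x^4 dx = 3/5;  ∫_0^1 4*x^3 dx = 1;  ∫_0^1 -7*x^2 dx = -7/3;
  ∫_0^1 2*x dx = 1.
Sum: 3/5 + 1 − 7/3 + 1 = 4/15.
So LHS = 4/15.
∫_0^1 v(x) φ(x) dx = ∫_0^1 (4*x^4 - 4*x^2) dx. Term by term:
  ∫_0^1 4*x^4 dx = 4/5;  ∫_0^1 -4*x^2 dx = -4/3.
Sum: 4/5 − 4/3 = -8/15.
So RHS = -∫_0^1 v(x) φ(x) dx = 8/15.
LHS − RHS = -4/15 ≠ 0, so the identity fails.
(For a valid weak derivative the identity must hold for EVERY test function, in particular this one. The failure shows v is NOT the weak derivative of u.)
Correct weak derivative would be u'(x) = -2*x - 2.


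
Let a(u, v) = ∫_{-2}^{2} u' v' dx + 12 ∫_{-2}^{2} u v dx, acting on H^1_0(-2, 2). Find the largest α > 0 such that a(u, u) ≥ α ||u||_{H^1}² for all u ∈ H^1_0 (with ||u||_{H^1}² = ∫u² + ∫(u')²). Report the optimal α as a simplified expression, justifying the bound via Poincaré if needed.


α = 1

Coercivity of a(·,·) on H^1_0(-2, 2) means a(u, u) ≥ α ||u||_{H^1}² for every u ∈ H^1_0.
The interval has length L = 4, and Poincaré/coercivity depend only on L. Here a(u, u) = ∫(u')² + (12)·∫u².
Here c = 12 ≥ 1, so a(u,u) = ∫(u')² + c∫u² ≥ ∫(u')² + ∫u² = ||u||_{H^1}², i.e. α = 1 works. No larger α is possible: a(u,u) ≥ α||u||_{H^1}² means (1−α)∫(u')² ≥ (α−c)∫u², and for the modes u_n = sin(nπ(x−x₀)/L) (x₀ the left endpoint) one has ∫u_n²/∫(u_n')² = (L/(nπ))² → 0, so a(u_n,u_n)/||u_n||_{H^1}² → 1. Hence the optimal constant is α = 1.
Therefore α = 1.


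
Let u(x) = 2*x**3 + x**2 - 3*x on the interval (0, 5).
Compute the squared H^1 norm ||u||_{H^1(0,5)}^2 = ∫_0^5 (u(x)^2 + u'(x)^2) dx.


||u||_{H^1}^2 = 3042215/42

The H^1 norm (squared) on an interval (0, L) is
  ||u||_{H^1}^2 = ∫_0^L u(x)^2 dx + ∫_0^L u'(x)^2 dx.
Compute u'(x) = 6*x**2 + 2*x - 3.
Then u(x)^2 = 4*x**6 + 4*x**5 - 11*x**4 - 6*x**3 + 9*x**2 and u'(x)^2 = 36*x**4 + 24*x**3 - 32*x**2 - 12*x + 9.
Integrate each monomial from 0 to 5 using ∫_0^5 c·x^n dx = c·5^(n+1)/(n+1):
  ∫_0^5 u(x)^2 dx = ∫_0^5 (4*x^6 + 4*x^5 - 11*x^4 - 6*x^3 + 9*x^2) dx. Term by term:
    ∫_0^5 4*x^6 dx = 312500/7;  ∫_0^5 4*x^5 dx = 31250/3;  ∫_0^5 -11*x^4 dx = -6875;
    ∫_0^5 -6*x^3 dx = -1875/2;  ∫_0^5 9*x^2 dx = 375.
  Sum: 312500/7 + 31250/3 − 6875 − 1875/2 + 375 = 2000125/42.
  ∫_0^5 u'(x)^2 dx = ∫_0^5 (36*x^4 + 24*x^3 - 32*x^2 - 12*x + 9) dx. Term by term:
    ∫_0^5 36*x^4 dx = 22500;  ∫_0^5 24*x^3 dx = 3750;  ∫_0^5 -32*x^2 dx = -4000/3;
    ∫_0^5 -12*x dx = -150;  ∫_0^5 9 dx = 45.
  Sum: 22500 + 3750 − 4000/3 − 150 + 45 = 74435/3.
Adding: ||u||_{H^1}^2 = 2000125/42 + 74435/3 = 3042215/42.


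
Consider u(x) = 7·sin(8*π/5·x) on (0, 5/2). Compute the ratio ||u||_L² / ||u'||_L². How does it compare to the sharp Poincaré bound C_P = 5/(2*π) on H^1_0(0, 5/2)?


||u||_L² / ||u'||_L² = 5/(8*π) < C_P = 5/(2*π).

u(x) = 7·sin(8*π/5·x), so u'(x) = 56*π*cos(8*π*x/5)/5.
Writing u(x) = A·sin(kπx/L) with A = 7 and k = 4, use ∫_0^L sin²(kπx/L) dx = L/2 and ∫_0^L cos²(kπx/L) dx = L/2.
u² = 49·sin²(8*π/5·x) and (u')² = 3136*π^2/25·cos²(8*π/5·x), and each of sin², cos² integrates to L/2 = 5/4 over (0, 5/2).
∫_0^5/2 u² dx = 245/4, so ||u||_L² = 7*sqrt(5)/2.
∫_0^5/2 (u')² dx = 784*π^2/5, so ||u'||_L² = 28*sqrt(5)*π/5.
Ratio ||u||_L² / ||u'||_L² = 5/(8*π).
Sharp Poincaré constant on H^1_0(0, 5/2) is C_P = L/π = 5/(2*π), achieved by sin(2*π/5·x).
This is the k = 4 harmonic; the ratio L/(kπ) is strictly less than C_P = L/π, consistent with the sharp inequality ||u||_L² ≤ C_P ||u'||_L².


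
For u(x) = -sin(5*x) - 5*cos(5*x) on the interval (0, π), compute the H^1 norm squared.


||u||_{H^1(0,π)}^2 = 338*π

u'(x) = 25*sin(5*x) - 5*cos(5*x).
Expand u² and (u')² and integrate term by term on (0, π), using: for integers n ≥ 1, ∫_0^π sin²(nx) dx = ∫_0^π cos²(nx) dx = π/2; for n ≠ n', ∫_0^π sin(nx)sin(n'x) dx = ∫_0^π cos(nx)cos(n'x) dx = 0; and by product-to-sum, ∫_0^π sin(nx)cos(n'x) dx = ½∫_0^π [sin((n+n')x) + sin((n−n')x)] dx, which is 0 when n+n' is even and 2n/(n²−n'²) when n+n' is odd (it need not vanish on (0, π)).
  u² squared terms: (-1)²·∫sin(5x)² dx = 1·π/2 = π/2;  (-5)²·∫cos(5x)² dx = 25·π/2 = 25*π/2.
  u² cross terms: 2·(-1)·(-5)·∫sin(5x)·cos(5x) dx = 10·(0) = 0.
  So ∫_0^π u² dx = π/2 + 25*π/2 + 0 = 13*π.
  (u')² squared terms: (-5)²·∫cos(5x)² dx = 25·π/2 = 25*π/2;  (25)²·∫sin(5x)² dx = 625·π/2 = 625*π/2.
  (u')² cross terms: 2·(-5)·(25)·∫cos(5x)·sin(5x) dx = -250·(0) = 0.
  So ∫_0^π (u')² dx = 25*π/2 + 625*π/2 + 0 = 325*π.
||u||_{H^1}^2 = (13*π) + (325*π) = 338*π.


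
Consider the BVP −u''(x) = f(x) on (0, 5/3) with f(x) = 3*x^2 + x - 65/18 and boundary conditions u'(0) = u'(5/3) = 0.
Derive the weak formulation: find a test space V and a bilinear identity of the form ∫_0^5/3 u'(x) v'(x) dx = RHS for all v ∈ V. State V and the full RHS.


V = H^1(0, 5/3) (no boundary constraint on v; u is determined up to an additive constant); weak form: ∫_0^5/3 u'v' dx = ∫_0^5/3 (3*x^2 + x - 65/18) v dx for all v ∈ V.

Multiply both sides by a test function v and integrate from 0 to 5/3:
  ∫_0^5/3 −u''(x) v(x) dx = ∫_0^5/3 f(x) v(x) dx.
Integrate the LHS by parts once:
  ∫_0^5/3 −u'' v dx = −[u'(x) v(x)]_0^5/3 + ∫_0^5/3 u'(x) v'(x) dx.
Thus ∫_0^5/3 u'(x) v'(x) dx = ∫_0^5/3 f(x) v(x) dx + [u'(x) v(x)]_0^5/3.
Choose V so that boundary terms are either known or forced to vanish.
u has homogeneous Neumann: u'(0) = u'(5/3) = 0. So [u' v]_0^5/3 = 0·v(5/3) − 0·v(0) = 0 for any v; take V = H^1(0, 5/3).
Weak formulation: find u (satisfying any essential BC) such that ∫_0^5/3 u'(x) v'(x) dx = ∫_0^5/3 f v dx for all v ∈ V (homogeneous Neumann, so boundary terms vanish).
Substituting f(x) = 3*x^2 + x - 65/18, the right-hand side is ∫_0^5/3 (3*x^2 + x - 65/18) v dx.
Compatibility check (pure Neumann): taking v ≡ 1 ∈ V gives 0 = ∫_0^5/3 f dx + (0) − (0), i.e. ∫_0^5/3 f dx must equal u'(0) − u'(5/3) = 0. Indeed ∫_0^5/3 (3*x^2 + x - 65/18) dx = 0, so the data are compatible. The solution is then unique only up to an additive constant (fix it e.g. by requiring ∫_0^5/3 u dx = 0).


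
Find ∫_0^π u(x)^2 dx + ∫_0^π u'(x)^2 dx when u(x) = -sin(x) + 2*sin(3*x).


||u||_{H^1(0,π)}^2 = 21*π

u'(x) = -cos(x) + 6*cos(3*x).
Expand u² and (u')² and integrate term by term on (0, π), using: for integers n ≥ 1, ∫_0^π sin²(nx) dx = ∫_0^π cos²(nx) dx = π/2; for n ≠ n', ∫_0^π sin(nx)sin(n'x) dx = ∫_0^π cos(nx)cos(n'x) dx = 0; and by product-to-sum, ∫_0^π sin(nx)cos(n'x) dx = ½∫_0^π [sin((n+n')x) + sin((n−n')x)] dx, which is 0 when n+n' is even and 2n/(n²−n'²) when n+n' is odd (it need not vanish on (0, π)).
  u² squared terms: (-1)²·∫sin(x)² dx = 1·π/2 = π/2;  (2)²·∫sin(3x)² dx = 4·π/2 = 2*π.
  u² cross terms: 2·(-1)·(2)·∫sin(x)·sin(3x) dx = -4·(0) = 0.
  So ∫_0^π u² dx = π/2 + 2*π + 0 = 5*π/2.
  (u')² squared terms: (-1)²·∫cos(x)² dx = 1·π/2 = π/2;  (6)²·∫cos(3x)² dx = 36·π/2 = 18*π.
  (u')² cross terms: 2·(-1)·(6)·∫cos(x)·cos(3x) dx = -12·(0) = 0.
  So ∫_0^π (u')² dx = π/2 + 18*π + 0 = 37*π/2.
||u||_{H^1}^2 = (5*π/2) + (37*π/2) = 21*π.


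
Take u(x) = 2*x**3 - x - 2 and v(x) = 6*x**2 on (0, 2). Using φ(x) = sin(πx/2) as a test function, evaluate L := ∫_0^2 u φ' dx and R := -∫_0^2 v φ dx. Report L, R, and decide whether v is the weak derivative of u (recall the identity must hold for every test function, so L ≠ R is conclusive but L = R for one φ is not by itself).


LHS = -44/π + 192/π^3, RHS = -48/π + 192/π^3. No, v is not the weak derivative of u.

u(x) = 2*x**3 - x - 2, classical derivative u'(x) = 6*x**2 - 1.
φ(x) = sin(πx/2), so φ'(x) = π*cos(π*x/2)/2.
Note φ(0) = φ(2) = 0, so the boundary term u·φ vanishes.
LHS = ∫_0^2 u(x) φ'(x) dx = ∫_0^2 (π*x^3*cos(π*x/2) - π*x*cos(π*x/2)/2 - π*cos(π*x/2)) dx. Term by term:
  ∫_0^2 -π*cos(π*x/2) dx = 0;  ∫_0^2 π*x^3*cos(π*x/2) dx = -48/π + 192/π^3;  ∫_0^2 -π*x*cos(π*x/2)/2 dx = 4/π.
Sum: 0 + -48/π + 192/π^3 + 4/π = -44/π + 192/π^3.
So LHS = -44/π + 192/π^3.
∫_0^2 v(x) φ(x) dx = ∫_0^2 (6*x^2*sin(π*x/2)) dx. Term by term:
  ∫_0^2 6*x^2*sin(π*x/2) dx = -192/π^3 + 48/π.
So RHS = -∫_0^2 v(x) φ(x) dx = -48/π + 192/π^3.
LHS − RHS = 4/π ≠ 0, so the identity fails.
(For a valid weak derivative the identity must hold for EVERY test function, in particular this one. The failure shows v is NOT the weak derivative of u.)
Correct weak derivative would be u'(x) = 6*x**2 - 1.


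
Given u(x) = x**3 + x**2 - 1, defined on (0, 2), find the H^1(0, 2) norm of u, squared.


||u||_{H^1}^2 = 3170/21

The H^1 norm (squared) on an interval (0, L) is
  ||u||_{H^1}^2 = ∫_0^L u(x)^2 dx + ∫_0^L u'(x)^2 dx.
Compute u'(x) = 3*x**2 + 2*x.
Then u(x)^2 = x**6 + 2*x**5 + x**4 - 2*x**3 - 2*x**2 + 1 and u'(x)^2 = 9*x**4 + 12*x**3 + 4*x**2.
Integrate each monomial from 0 to 2 using ∫_0^2 c·x^n dx = c·2^(n+1)/(n+1):
  ∫_0^2 u(x)^2 dx = ∫_0^2 (x^6 + 2*x^5 + x^4 - 2*x^3 - 2*x^2 + 1) dx. Term by term:
    ∫_0^2 x^6 dx = 128/7;  ∫_0^2 2*x^5 dx = 64/3;  ∫_0^2 x^4 dx = 32/5;
    ∫_0^2 -2*x^3 dx = -8;  ∫_0^2 -2*x^2 dx = -16/3;  ∫_0^2 1 dx = 2.
  Sum: 128/7 + 64/3 + 32/5 − 8 − 16/3 + 2 = 1214/35.
  ∫_0^2 u'(x)^2 dx = ∫_0^2 (9*x^4 + 12*x^3 + 4*x^2) dx. Term by term:
    ∫_0^2 9*x^4 dx = 288/5;  ∫_0^2 12*x^3 dx = 48;  ∫_0^2 4*x^2 dx = 32/3.
  Sum: 288/5 + 48 + 32/3 = 1744/15.
Adding: ||u||_{H^1}^2 = 1214/35 + 1744/15 = 3170/21.


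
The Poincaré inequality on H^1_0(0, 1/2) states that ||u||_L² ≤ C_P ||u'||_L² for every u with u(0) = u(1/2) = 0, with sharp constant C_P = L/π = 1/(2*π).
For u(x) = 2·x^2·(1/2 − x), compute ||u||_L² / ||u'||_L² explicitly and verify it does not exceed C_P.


||u||_L² / ||u'||_L² = sqrt(14)/28 < C_P = 1/(2*π).

u(x) = 2·x^2·(1/2 − x), so u'(x) = 2*x*(1 - 3*x).
u(x) = 2·x^2·(1/2 − x) vanishes at x = 0 and x = 1/2, so u ∈ H^1_0(0, 1/2). Differentiate via the product rule and integrate the resulting polynomials term by term.
  ∫_0^1/2 u² dx = ∫_0^1/2 (4*x^6 - 4*x^5 + x^4) dx. Term by term:
    ∫_0^1/2 4*x^6 dx = 1/224;  ∫_0^1/2 -4*x^5 dx = -1/96;  ∫_0^1/2 x^4 dx = 1/160.
  Sum: 1/224 − 1/96 + 1/160 = 1/3360.
  ∫_0^1/2 (u')² dx = ∫_0^1/2 (36*x^4 - 24*x^3 + 4*x^2) dx. Term by term:
    ∫_0^1/2 36*x^4 dx = 9/40;  ∫_0^1/2 -24*x^3 dx = -3/8;  ∫_0^1/2 4*x^2 dx = 1/6.
  Sum: 9/40 − 3/8 + 1/6 = 1/60.
∫_0^1/2 u² dx = 1/3360, so ||u||_L² = sqrt(210)/840.
∫_0^1/2 (u')² dx = 1/60, so ||u'||_L² = sqrt(15)/30.
Ratio ||u||_L² / ||u'||_L² = sqrt(14)/28.
Sharp Poincaré constant on H^1_0(0, 1/2) is C_P = L/π = 1/(2*π), achieved by sin(2*π·x).
A polynomial bump cannot attain the sharp Poincaré constant (only the first sine eigenfunction does), so the ratio is strictly less than C_P, consistent with ||u||_L² ≤ C_P ||u'||_L².


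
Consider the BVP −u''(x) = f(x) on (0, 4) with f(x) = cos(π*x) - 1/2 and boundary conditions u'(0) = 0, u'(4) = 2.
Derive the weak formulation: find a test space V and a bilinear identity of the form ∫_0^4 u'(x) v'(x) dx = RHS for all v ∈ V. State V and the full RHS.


V = H^1(0, 4) (v unrestricted at boundary; u is determined up to an additive constant); weak form: ∫_0^4 u'v' dx = ∫_0^4 (cos(π*x) - 1/2) v dx + 2·v(4) for all v ∈ V.

Multiply both sides by a test function v and integrate from 0 to 4:
  ∫_0^4 −u''(x) v(x) dx = ∫_0^4 f(x) v(x) dx.
Integrate the LHS by parts once:
  ∫_0^4 −u'' v dx = −[u'(x) v(x)]_0^4 + ∫_0^4 u'(x) v'(x) dx.
Thus ∫_0^4 u'(x) v'(x) dx = ∫_0^4 f(x) v(x) dx + [u'(x) v(x)]_0^4.
Choose V so that boundary terms are either known or forced to vanish.
u has inhomogeneous Neumann u'(0) = 0, u'(4) = 2. [u' v]_0^4 = (2)·v(4) − (0)·v(0) = 2·v(4). Take V = H^1(0, 4); boundary term becomes part of RHS.
Weak formulation: find u (satisfying any essential BC) such that ∫_0^4 u'(x) v'(x) dx = ∫_0^4 f v dx + 2·v(4) for all v ∈ V (Neumann data are natural BCs: they enter the RHS as boundary terms).
Substituting f(x) = cos(π*x) - 1/2, the right-hand side is ∫_0^4 (cos(π*x) - 1/2) v dx + 2·v(4).
Compatibility check (pure Neumann): taking v ≡ 1 ∈ V gives 0 = ∫_0^4 f dx + (2) − (0), i.e. ∫_0^4 f dx must equal u'(0) − u'(4) = -2. Indeed ∫_0^4 (cos(π*x) - 1/2) dx = -2, so the data are compatible. The solution is then unique only up to an additive constant (fix it e.g. by requiring ∫_0^4 u dx = 0).


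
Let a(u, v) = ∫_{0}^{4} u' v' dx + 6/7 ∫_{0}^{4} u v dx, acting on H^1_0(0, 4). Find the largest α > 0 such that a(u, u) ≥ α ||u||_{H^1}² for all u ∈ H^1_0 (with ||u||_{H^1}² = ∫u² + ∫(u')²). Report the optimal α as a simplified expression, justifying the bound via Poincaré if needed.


α = (π^2 + 96/7)/(π^2 + 16)

Coercivity of a(·,·) on H^1_0(0, 4) means a(u, u) ≥ α ||u||_{H^1}² for every u ∈ H^1_0.
The interval has length L = 4, and Poincaré/coercivity depend only on L. Here a(u, u) = ∫(u')² + (6/7)·∫u².
Here 0 < c = 6/7 < 1. The condition a(u,u) ≥ α||u||_{H^1}² reads (1−α)∫(u')² ≥ (α−c)∫u². Any admissible α is ≤ 1 (rapidly oscillating u have ∫u²/∫(u')² → 0), and α = 1 would force 0 ≥ (1−c)∫u², impossible since c < 1; so 1−α > 0. By the sharp Poincaré inequality on H^1_0 of an interval of length L, ∫(u')² ≥ (π/L)²∫u² with equality for the first sine mode sin(π(x−x₀)/L) (x₀ the left endpoint), so the inequality holds for all u iff (1−α)(π/L)² ≥ α − c, i.e. α ≤ ((π/L)² + c)/((π/L)² + 1) = (1 + c(L/π)²)/(1 + (L/π)²). With (π/L)² = π^2/16 and c = 6/7, the largest admissible constant is α = ((π/L)² + c)/((π/L)² + 1).
Simplifying, α = (π^2 + 96/7)/(π^2 + 16).


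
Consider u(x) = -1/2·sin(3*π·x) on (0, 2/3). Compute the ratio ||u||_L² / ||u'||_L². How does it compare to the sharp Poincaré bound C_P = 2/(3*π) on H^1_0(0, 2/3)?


||u||_L² / ||u'||_L² = 1/(3*π) < C_P = 2/(3*π).

u(x) = -1/2·sin(3*π·x), so u'(x) = -3*π*cos(3*π*x)/2.
Writing u(x) = A·sin(kπx/L) with A = -1/2 and k = 2, use ∫_0^L sin²(kπx/L) dx = L/2 and ∫_0^L cos²(kπx/L) dx = L/2.
u² = 1/4·sin²(3*π·x) and (u')² = 9*π^2/4·cos²(3*π·x), and each of sin², cos² integrates to L/2 = 1/3 over (0, 2/3).
∫_0^2/3 u² dx = 1/12, so ||u||_L² = sqrt(3)/6.
∫_0^2/3 (u')² dx = 3*π^2/4, so ||u'||_L² = sqrt(3)*π/2.
Ratio ||u||_L² / ||u'||_L² = 1/(3*π).
Sharp Poincaré constant on H^1_0(0, 2/3) is C_P = L/π = 2/(3*π), achieved by sin(3*π/2·x).
This is the k = 2 harmonic; the ratio L/(kπ) is strictly less than C_P = L/π, consistent with the sharp inequality ||u||_L² ≤ C_P ||u'||_L².


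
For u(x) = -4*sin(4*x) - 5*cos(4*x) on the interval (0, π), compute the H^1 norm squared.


||u||_{H^1(0,π)}^2 = 697*π/2

u'(x) = 20*sin(4*x) - 16*cos(4*x).
Expand u² and (u')² and integrate term by term on (0, π), using: for integers n ≥ 1, ∫_0^π sin²(nx) dx = ∫_0^π cos²(nx) dx = π/2; for n ≠ n', ∫_0^π sin(nx)sin(n'x) dx = ∫_0^π cos(nx)cos(n'x) dx = 0; and by product-to-sum, ∫_0^π sin(nx)cos(n'x) dx = ½∫_0^π [sin((n+n')x) + sin((n−n')x)] dx, which is 0 when n+n' is even and 2n/(n²−n'²) when n+n' is odd (it need not vanish on (0, π)).
  u² squared terms: (-5)²·∫cos(4x)² dx = 25·π/2 = 25*π/2;  (-4)²·∫sin(4x)² dx = 16·π/2 = 8*π.
  u² cross terms: 2·(-5)·(-4)·∫cos(4x)·sin(4x) dx = 40·(0) = 0.
  So ∫_0^π u² dx = 25*π/2 + 8*π + 0 = 41*π/2.
  (u')² squared terms: (-16)²·∫cos(4x)² dx = 256·π/2 = 128*π;  (20)²·∫sin(4x)² dx = 400·π/2 = 200*π.
  (u')² cross terms: 2·(-16)·(20)·∫cos(4x)·sin(4x) dx = -640·(0) = 0.
  So ∫_0^π (u')² dx = 128*π + 200*π + 0 = 328*π.
||u||_{H^1}^2 = (41*π/2) + (328*π) = 697*π/2.


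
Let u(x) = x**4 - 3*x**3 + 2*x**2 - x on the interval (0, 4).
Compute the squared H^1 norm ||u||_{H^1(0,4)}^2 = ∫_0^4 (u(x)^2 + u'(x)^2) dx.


||u||_{H^1}^2 = 3037676/315

The H^1 norm (squared) on an interval (0, L) is
  ||u||_{H^1}^2 = ∫_0^L u(x)^2 dx + ∫_0^L u'(x)^2 dx.
Compute u'(x) = 4*x**3 - 9*x**2 + 4*x - 1.
Then u(x)^2 = x**8 - 6*x**7 + 13*x**6 - 14*x**5 + 10*x**4 - 4*x**3 + x**2 and u'(x)^2 = 16*x**6 - 72*x**5 + 113*x**4 - 80*x**3 + 34*x**2 - 8*x + 1.
Integrate each monomial from 0 to 4 using ∫_0^4 c·x^n dx = c·4^(n+1)/(n+1):
  ∫_0^4 u(x)^2 dx = ∫_0^4 (x^8 - 6*x^7 + 13*x^6 - 14*x^5 + 10*x^4 - 4*x^3 + x^2) dx. Term by term:
    ∫_0^4 x^8 dx = 262144/9;  ∫_0^4 -6*x^7 dx = -49152;  ∫_0^4 13*x^6 dx = 212992/7;
    ∫_0^4 -14*x^5 dx = -28672/3;  ∫_0^4 10*x^4 dx = 2048;  ∫_0^4 -4*x^3 dx = -256;
    ∫_0^4 x^2 dx = 64/3.
  Sum: 262144/9 − 49152 + 212992/7 − 28672/3 + 2048 − 256 + 64/3 = 167488/63.
  ∫_0^4 u'(x)^2 dx = ∫_0^4 (16*x^6 - 72*x^5 + 113*x^4 - 80*x^3 + 34*x^2 - 8*x + 1) dx. Term by term:
    ∫_0^4 16*x^6 dx = 262144/7;  ∫_0^4 -72*x^5 dx = -49152;  ∫_0^4 113*x^4 dx = 115712/5;
    ∫_0^4 -80*x^3 dx = -5120;  ∫_0^4 34*x^2 dx = 2176/3;  ∫_0^4 -8*x dx = -64;
    ∫_0^4 1 dx = 4.
  Sum: 262144/7 − 49152 + 115712/5 − 5120 + 2176/3 − 64 + 4 = 733412/105.
Adding: ||u||_{H^1}^2 = 167488/63 + 733412/105 = 3037676/315.


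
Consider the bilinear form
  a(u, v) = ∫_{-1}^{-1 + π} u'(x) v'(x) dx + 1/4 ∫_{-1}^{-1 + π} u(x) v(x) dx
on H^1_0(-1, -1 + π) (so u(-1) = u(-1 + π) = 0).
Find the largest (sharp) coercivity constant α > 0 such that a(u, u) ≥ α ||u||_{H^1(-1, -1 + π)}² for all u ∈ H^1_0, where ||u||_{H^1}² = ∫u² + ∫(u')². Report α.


α = 5/8

Coercivity of a(·,·) on H^1_0(-1, -1 + π) means a(u, u) ≥ α ||u||_{H^1}² for every u ∈ H^1_0.
The interval has length L = π, and Poincaré/coercivity depend only on L. Here a(u, u) = ∫(u')² + (1/4)·∫u².
Here 0 < c = 1/4 < 1. The condition a(u,u) ≥ α||u||_{H^1}² reads (1−α)∫(u')² ≥ (α−c)∫u². Any admissible α is ≤ 1 (rapidly oscillating u have ∫u²/∫(u')² → 0), and α = 1 would force 0 ≥ (1−c)∫u², impossible since c < 1; so 1−α > 0. By the sharp Poincaré inequality on H^1_0 of an interval of length L, ∫(u')² ≥ (π/L)²∫u² with equality for the first sine mode sin(π(x−x₀)/L) (x₀ the left endpoint), so the inequality holds for all u iff (1−α)(π/L)² ≥ α − c, i.e. α ≤ ((π/L)² + c)/((π/L)² + 1) = (1 + c(L/π)²)/(1 + (L/π)²). With (π/L)² = 1 and c = 1/4, the largest admissible constant is α = ((π/L)² + c)/((π/L)² + 1).
Simplifying, α = 5/8.


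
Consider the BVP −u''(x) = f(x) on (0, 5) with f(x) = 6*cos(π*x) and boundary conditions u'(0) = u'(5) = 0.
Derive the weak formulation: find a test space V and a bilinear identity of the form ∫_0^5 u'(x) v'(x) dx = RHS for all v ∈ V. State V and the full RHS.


V = H^1(0, 5) (no boundary constraint on v; u is determined up to an additive constant); weak form: ∫_0^5 u'v' dx = ∫_0^5 (6*cos(π*x)) v dx for all v ∈ V.

Multiply both sides by a test function v and integrate from 0 to 5:
  ∫_0^5 −u''(x) v(x) dx = ∫_0^5 f(x) v(x) dx.
Integrate the LHS by parts once:
  ∫_0^5 −u'' v dx = −[u'(x) v(x)]_0^5 + ∫_0^5 u'(x) v'(x) dx.
Thus ∫_0^5 u'(x) v'(x) dx = ∫_0^5 f(x) v(x) dx + [u'(x) v(x)]_0^5.
Choose V so that boundary terms are either known or forced to vanish.
u has homogeneous Neumann: u'(0) = u'(5) = 0. So [u' v]_0^5 = 0·v(5) − 0·v(0) = 0 for any v; take V = H^1(0, 5).
Weak formulation: find u (satisfying any essential BC) such that ∫_0^5 u'(x) v'(x) dx = ∫_0^5 f v dx for all v ∈ V (homogeneous Neumann, so boundary terms vanish).
Substituting f(x) = 6*cos(π*x), the right-hand side is ∫_0^5 (6*cos(π*x)) v dx.
Compatibility check (pure Neumann): taking v ≡ 1 ∈ V gives 0 = ∫_0^5 f dx + (0) − (0), i.e. ∫_0^5 f dx must equal u'(0) − u'(5) = 0. Indeed ∫_0^5 (6*cos(π*x)) dx = 0, so the data are compatible. The solution is then unique only up to an additive constant (fix it e.g. by requiring ∫_0^5 u dx = 0).


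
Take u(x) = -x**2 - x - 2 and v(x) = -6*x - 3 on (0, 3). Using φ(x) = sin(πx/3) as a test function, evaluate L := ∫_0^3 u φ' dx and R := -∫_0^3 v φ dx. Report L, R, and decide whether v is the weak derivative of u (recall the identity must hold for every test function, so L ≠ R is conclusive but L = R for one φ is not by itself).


LHS = 24/π, RHS = 72/π. No, v is not the weak derivative of u.

u(x) = -x**2 - x - 2, classical derivative u'(x) = -2*x - 1.
φ(x) = sin(πx/3), so φ'(x) = π*cos(π*x/3)/3.
Note φ(0) = φ(3) = 0, so the boundary term u·φ vanishes.
LHS = ∫_0^3 u(x) φ'(x) dx = ∫_0^3 (-π*x^2*cos(π*x/3)/3 - π*x*cos(π*x/3)/3 - 2*π*cos(π*x/3)/3) dx. Term by term:
  ∫_0^3 -2*π*cos(π*x/3)/3 dx = 0;  ∫_0^3 -π*x*cos(π*x/3)/3 dx = 6/π;  ∫_0^3 -π*x^2*cos(π*x/3)/3 dx = 18/π.
Sum: 0 + 6/π + 18/π = 24/π.
So LHS = 24/π.
∫_0^3 v(x) φ(x) dx = ∫_0^3 (-6*x*sin(π*x/3) - 3*sin(π*x/3)) dx. Term by term:
  ∫_0^3 -3*sin(π*x/3) dx = -18/π;  ∫_0^3 -6*x*sin(π*x/3) dx = -54/π.
Sum: -18/π − 54/π = -72/π.
So RHS = -∫_0^3 v(x) φ(x) dx = 72/π.
LHS − RHS = -48/π ≠ 0, so the identity fails.
(For a valid weak derivative the identity must hold for EVERY test function, in particular this one. The failure shows v is NOT the weak derivative of u.)
Correct weak derivative would be u'(x) = -2*x - 1.
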